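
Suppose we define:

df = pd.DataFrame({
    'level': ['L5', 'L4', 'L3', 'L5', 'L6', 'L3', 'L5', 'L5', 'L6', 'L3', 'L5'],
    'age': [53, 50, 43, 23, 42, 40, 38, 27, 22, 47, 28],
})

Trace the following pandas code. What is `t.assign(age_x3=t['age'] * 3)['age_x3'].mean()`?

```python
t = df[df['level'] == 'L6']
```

96.0

filter rows where level == 'L6':
  level  age
4    L6   42
8    L6   22
add column age_x3 = t['age'] * 3:
  level  age  age_x3
4    L6   42     126
8    L6   22      66
The mean of column 'age_x3' is 96.0.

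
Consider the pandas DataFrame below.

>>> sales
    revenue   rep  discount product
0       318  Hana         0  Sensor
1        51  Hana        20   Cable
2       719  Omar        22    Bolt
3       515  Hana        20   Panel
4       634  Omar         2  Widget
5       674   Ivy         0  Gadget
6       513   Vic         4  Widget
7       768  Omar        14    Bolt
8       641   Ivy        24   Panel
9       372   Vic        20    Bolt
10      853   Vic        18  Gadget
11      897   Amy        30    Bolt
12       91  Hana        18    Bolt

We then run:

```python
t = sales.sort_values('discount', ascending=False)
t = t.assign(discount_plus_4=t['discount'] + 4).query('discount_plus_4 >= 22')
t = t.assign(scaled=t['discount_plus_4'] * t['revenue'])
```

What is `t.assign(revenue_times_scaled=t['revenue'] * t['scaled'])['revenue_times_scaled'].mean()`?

9780122.5

sort by discount descending:
    revenue   rep  discount product
11      897   Amy        30    Bolt
8       641   Ivy        24   Panel
2       719  Omar        22    Bolt
1        51  Hana        20   Cable
3       515  Hana        20   Panel
9       372   Vic        20    Bolt
10      853   Vic        18  Gadget
12       91  Hana        18    Bolt
7       768  Omar        14    Bolt
6       513   Vic         4  Widget
4       634  Omar         2  Widget
0       318  Hana         0  Sensor
5       674   Ivy         0  Gadget
add column discount_plus_4 = t['discount'] + 4:
    revenue   rep  discount product  discount_plus_4
11      897   Amy        30    Bolt               34
8       641   Ivy        24   Panel               28
2       719  Omar        22    Bolt               26
1        51  Hana        20   Cable               24
3       515  Hana        20   Panel               24
9       372   Vic        20    Bolt               24
10      853   Vic        18  Gadget               22
12       91  Hana        18    Bolt               22
7       768  Omar        14    Bolt               18
6       513   Vic         4  Widget                8
4       634  Omar         2  Widget                6
0       318  Hana         0  Sensor                4
5       674   Ivy         0  Gadget                4
filter rows where discount_plus_4 >= 22:
    revenue   rep  discount product  discount_plus_4
11      897   Amy        30    Bolt               34
8       641   Ivy        24   Panel               28
2       719  Omar        22    Bolt               26
1        51  Hana        20   Cable               24
3       515  Hana        20   Panel               24
9       372   Vic        20    Bolt               24
10      853   Vic        18  Gadget               22
12       91  Hana        18    Bolt               22
add column scaled = t['discount_plus_4'] * t['revenue']:
    revenue   rep  discount product  discount_plus_4  scaled
11      897   Amy        30    Bolt               34   30498
8       641   Ivy        24   Panel               28   17948
2       719  Omar        22    Bolt               26   18694
1        51  Hana        20   Cable               24    1224
3       515  Hana        20   Panel               24   12360
9       372   Vic        20    Bolt               24    8928
10      853   Vic        18  Gadget               22   18766
12       91  Hana        18    Bolt               22    2002
add column revenue_times_scaled = t['revenue'] * t['scaled']:
    revenue   rep  discount product  discount_plus_4  scaled  revenue_times_scaled
11      897   Amy        30    Bolt               34   30498              27356706
8       641   Ivy        24   Panel               28   17948              11504668
2       719  Omar        22    Bolt               26   18694              13440986
1        51  Hana        20   Cable               24    1224                 62424
3       515  Hana        20   Panel               24   12360               6365400
9       372   Vic        20    Bolt               24    8928               3321216
10      853   Vic        18  Gadget               22   18766              16007398
12       91  Hana        18    Bolt               22    2002                182182
The mean of column 'revenue_times_scaled' is 9780122.5.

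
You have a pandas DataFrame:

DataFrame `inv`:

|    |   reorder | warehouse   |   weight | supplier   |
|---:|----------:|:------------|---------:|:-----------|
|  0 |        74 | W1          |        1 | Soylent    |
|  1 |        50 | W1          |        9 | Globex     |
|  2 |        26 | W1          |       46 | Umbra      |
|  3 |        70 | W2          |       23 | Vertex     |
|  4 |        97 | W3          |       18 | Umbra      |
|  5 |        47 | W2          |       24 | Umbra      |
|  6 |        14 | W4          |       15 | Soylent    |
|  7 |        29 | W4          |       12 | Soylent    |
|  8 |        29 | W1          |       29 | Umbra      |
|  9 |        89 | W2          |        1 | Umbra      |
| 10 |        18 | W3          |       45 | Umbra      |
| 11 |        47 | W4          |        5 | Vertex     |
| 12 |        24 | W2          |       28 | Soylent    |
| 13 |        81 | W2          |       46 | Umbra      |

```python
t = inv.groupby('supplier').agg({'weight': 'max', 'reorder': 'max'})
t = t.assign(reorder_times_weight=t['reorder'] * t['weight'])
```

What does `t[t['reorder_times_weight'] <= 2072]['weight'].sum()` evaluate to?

60

group by supplier: max(weight), max(reorder):
          weight  reorder
supplier                 
Globex         9       50
Soylent       28       74
Umbra         46       97
Vertex        23       70
add column reorder_times_weight = t['reorder'] * t['weight']:
          weight  reorder  reorder_times_weight
supplier                                       
Globex         9       50                   450
Soylent       28       74                  2072
Umbra         46       97                  4462
Vertex        23       70                  1610
filter rows where reorder_times_weight <= 2072:
          weight  reorder  reorder_times_weight
supplier                                       
Globex         9       50                   450
Soylent       28       74                  2072
Vertex        23       70                  1610
So sum() = 60.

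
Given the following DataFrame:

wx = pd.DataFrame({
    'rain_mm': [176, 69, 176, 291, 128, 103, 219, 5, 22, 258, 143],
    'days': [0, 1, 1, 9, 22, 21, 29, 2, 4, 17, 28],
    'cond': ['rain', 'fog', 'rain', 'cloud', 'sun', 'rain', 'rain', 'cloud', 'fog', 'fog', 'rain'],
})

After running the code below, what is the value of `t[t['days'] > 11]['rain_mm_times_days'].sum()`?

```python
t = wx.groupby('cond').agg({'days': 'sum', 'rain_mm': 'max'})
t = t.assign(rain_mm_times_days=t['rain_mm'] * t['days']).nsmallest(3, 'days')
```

group by cond: sum(days), max(rain_mm):
       days  rain_mm
cond                
cloud    11      291
fog      22      258
rain     79      219
sun      22      128
add column rain_mm_times_days = t['rain_mm'] * t['days']:
       days  rain_mm  rain_mm_times_days
cond                                    
cloud    11      291                3201
fog      22      258                5676
rain     79      219               17301
sun      22      128                2816
take 3 rows with smallest days:
       days  rain_mm  rain_mm_times_days
cond                                    
cloud    11      291                3201
fog      22      258                5676
sun      22      128                2816
filter rows where days > 11:
      days  rain_mm  rain_mm_times_days
cond                                   
fog     22      258                5676
sun     22      128                2816
Reading off the sum of column 'rain_mm_times_days', we get 8492.

8492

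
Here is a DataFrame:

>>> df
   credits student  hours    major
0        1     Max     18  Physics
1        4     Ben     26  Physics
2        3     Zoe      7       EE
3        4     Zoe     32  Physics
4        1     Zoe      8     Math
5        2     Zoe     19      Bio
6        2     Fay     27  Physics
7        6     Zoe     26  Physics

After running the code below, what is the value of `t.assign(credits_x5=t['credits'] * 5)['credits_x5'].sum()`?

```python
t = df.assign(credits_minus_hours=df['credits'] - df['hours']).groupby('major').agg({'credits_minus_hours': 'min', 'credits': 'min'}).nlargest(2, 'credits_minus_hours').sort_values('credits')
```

20

add column credits_minus_hours = df['credits'] - df['hours']:
   credits student  hours    major  credits_minus_hours
0        1     Max     18  Physics                  -17
1        4     Ben     26  Physics                  -22
2        3     Zoe      7       EE                   -4
3        4     Zoe     32  Physics                  -28
4        1     Zoe      8     Math                   -7
5        2     Zoe     19      Bio                  -17
6        2     Fay     27  Physics                  -25
7        6     Zoe     26  Physics                  -20
group by major: min(credits_minus_hours), min(credits):
         credits_minus_hours  credits
major                                
Bio                      -17        2
EE                        -4        3
Math                      -7        1
Physics                  -28        1
take 2 rows with largest credits_minus_hours:
       credits_minus_hours  credits
major                              
EE                      -4        3
Math                    -7        1
sort by credits:
       credits_minus_hours  credits
major                              
Math                    -7        1
EE                      -4        3
add column credits_x5 = t['credits'] * 5:
       credits_minus_hours  credits  credits_x5
major                                          
Math                    -7        1           5
EE                      -4        3          15
Then the sum of column 'credits_x5': 20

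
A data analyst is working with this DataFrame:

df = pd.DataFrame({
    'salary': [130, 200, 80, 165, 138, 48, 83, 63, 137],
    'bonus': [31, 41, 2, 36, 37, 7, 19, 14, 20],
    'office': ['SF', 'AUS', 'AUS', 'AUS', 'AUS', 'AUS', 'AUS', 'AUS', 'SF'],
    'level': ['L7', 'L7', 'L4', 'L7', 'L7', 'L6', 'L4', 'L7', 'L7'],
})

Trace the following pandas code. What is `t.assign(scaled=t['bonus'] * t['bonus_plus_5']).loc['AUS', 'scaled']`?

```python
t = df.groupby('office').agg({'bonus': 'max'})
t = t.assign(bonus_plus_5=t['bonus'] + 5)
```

1886

group by office, max of bonus:
        bonus
office       
AUS        41
SF         31
add column bonus_plus_5 = t['bonus'] + 5:
        bonus  bonus_plus_5
office                     
AUS        41            46
SF         31            36
add column scaled = t['bonus'] * t['bonus_plus_5']:
        bonus  bonus_plus_5  scaled
office                             
AUS        41            46    1886
SF         31            36    1116
Taking the value at row 'AUS', column 'scaled' gives 1886.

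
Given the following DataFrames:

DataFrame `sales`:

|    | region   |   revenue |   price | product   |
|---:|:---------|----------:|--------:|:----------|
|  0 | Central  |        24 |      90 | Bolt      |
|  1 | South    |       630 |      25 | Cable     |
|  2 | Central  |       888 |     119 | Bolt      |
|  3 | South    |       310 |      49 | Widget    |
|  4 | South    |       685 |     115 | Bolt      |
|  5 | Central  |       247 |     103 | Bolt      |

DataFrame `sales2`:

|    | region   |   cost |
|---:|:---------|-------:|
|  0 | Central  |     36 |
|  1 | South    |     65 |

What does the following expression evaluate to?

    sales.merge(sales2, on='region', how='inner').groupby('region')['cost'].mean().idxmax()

merge on 'region' (how='inner') → 6 rows:
    region  revenue  price product  cost
0  Central       24     90    Bolt    36
1    South      630     25   Cable    65
2  Central      888    119    Bolt    36
3    South      310     49  Widget    65
4    South      685    115    Bolt    65
5  Central      247    103    Bolt    36
group by region, mean of cost:
region
Central    36.0
South      65.0
Name: cost, dtype: float64
label with the largest value → South

South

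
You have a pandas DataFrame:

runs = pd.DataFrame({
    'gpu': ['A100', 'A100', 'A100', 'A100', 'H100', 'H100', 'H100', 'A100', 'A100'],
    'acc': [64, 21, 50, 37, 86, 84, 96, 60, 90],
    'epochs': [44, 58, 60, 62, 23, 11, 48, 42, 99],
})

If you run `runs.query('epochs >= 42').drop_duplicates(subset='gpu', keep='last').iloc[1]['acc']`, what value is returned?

90

filter rows where epochs >= 42:
    gpu  acc  epochs
0  A100   64      44
1  A100   21      58
2  A100   50      60
3  A100   37      62
6  H100   96      48
7  A100   60      42
8  A100   90      99
drop duplicate gpu (keep=last):
    gpu  acc  epochs
6  H100   96      48
8  A100   90      99
Finally, value at position 1, column 'acc' = 90.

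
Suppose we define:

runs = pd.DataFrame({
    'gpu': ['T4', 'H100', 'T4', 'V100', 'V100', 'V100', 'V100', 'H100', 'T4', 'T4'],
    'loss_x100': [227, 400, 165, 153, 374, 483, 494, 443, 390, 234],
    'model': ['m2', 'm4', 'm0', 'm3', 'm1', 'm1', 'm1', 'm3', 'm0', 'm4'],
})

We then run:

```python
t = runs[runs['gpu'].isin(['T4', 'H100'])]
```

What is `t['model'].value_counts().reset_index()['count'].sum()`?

6

filter rows where gpu in ['T4', 'H100']:
    gpu  loss_x100 model
0    T4        227    m2
1  H100        400    m4
2    T4        165    m0
7  H100        443    m3
8    T4        390    m0
9    T4        234    m4
value_counts of model:
model
m4    2
m0    2
m2    1
m3    1
Name: count, dtype: int64
reset_index():
  model  count
0    m4      2
1    m0      2
2    m2      1
3    m3      1
Then the sum of column 'count': 6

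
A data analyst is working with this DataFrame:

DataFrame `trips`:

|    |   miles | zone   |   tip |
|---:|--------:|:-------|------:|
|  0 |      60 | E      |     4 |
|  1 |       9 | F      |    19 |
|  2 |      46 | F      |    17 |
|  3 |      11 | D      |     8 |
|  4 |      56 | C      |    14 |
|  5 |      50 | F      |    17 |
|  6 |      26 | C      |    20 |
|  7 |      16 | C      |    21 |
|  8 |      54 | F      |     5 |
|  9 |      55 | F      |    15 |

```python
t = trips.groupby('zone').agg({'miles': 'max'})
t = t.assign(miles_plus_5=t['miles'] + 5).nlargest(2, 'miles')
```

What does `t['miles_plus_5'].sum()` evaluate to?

126

group by zone, max of miles:
      miles
zone       
C        56
D        11
E        60
F        55
add column miles_plus_5 = t['miles'] + 5:
      miles  miles_plus_5
zone                     
C        56            61
D        11            16
E        60            65
F        55            60
take 2 rows with largest miles:
      miles  miles_plus_5
zone                     
E        60            65
C        56            61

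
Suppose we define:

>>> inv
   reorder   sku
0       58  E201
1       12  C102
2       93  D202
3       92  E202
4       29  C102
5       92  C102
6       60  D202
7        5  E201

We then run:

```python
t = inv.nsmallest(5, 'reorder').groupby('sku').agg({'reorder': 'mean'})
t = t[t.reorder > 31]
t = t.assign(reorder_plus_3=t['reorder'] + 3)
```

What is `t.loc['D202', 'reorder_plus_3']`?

63.0

take 5 rows with smallest reorder:
   reorder   sku
7        5  E201
1       12  C102
4       29  C102
0       58  E201
6       60  D202
group by sku, mean of reorder:
      reorder
sku          
C102     20.5
D202     60.0
E201     31.5
filter rows where reorder > 31:
      reorder
sku          
D202     60.0
E201     31.5
add column reorder_plus_3 = t['reorder'] + 3:
      reorder  reorder_plus_3
sku                          
D202     60.0            63.0
E201     31.5            34.5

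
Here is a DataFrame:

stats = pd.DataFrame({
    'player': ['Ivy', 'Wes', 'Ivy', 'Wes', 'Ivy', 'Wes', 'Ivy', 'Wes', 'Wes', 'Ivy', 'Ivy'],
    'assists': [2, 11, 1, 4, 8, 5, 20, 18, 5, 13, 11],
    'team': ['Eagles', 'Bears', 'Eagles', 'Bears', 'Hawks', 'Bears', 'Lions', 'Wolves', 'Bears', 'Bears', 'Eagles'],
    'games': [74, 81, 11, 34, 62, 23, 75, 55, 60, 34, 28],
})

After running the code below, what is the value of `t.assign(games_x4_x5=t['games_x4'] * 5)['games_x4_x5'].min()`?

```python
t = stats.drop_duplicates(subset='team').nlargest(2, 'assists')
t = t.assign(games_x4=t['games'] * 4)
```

1100

drop duplicate team (keep=first):
  player  assists    team  games
0    Ivy        2  Eagles     74
1    Wes       11   Bears     81
4    Ivy        8   Hawks     62
6    Ivy       20   Lions     75
7    Wes       18  Wolves     55
take 2 rows with largest assists:
  player  assists    team  games
6    Ivy       20   Lions     75
7    Wes       18  Wolves     55
add column games_x4 = t['games'] * 4:
  player  assists    team  games  games_x4
6    Ivy       20   Lions     75       300
7    Wes       18  Wolves     55       220
add column games_x4_x5 = t['games_x4'] * 5:
  player  assists    team  games  games_x4  games_x4_x5
6    Ivy       20   Lions     75       300         1500
7    Wes       18  Wolves     55       220         1100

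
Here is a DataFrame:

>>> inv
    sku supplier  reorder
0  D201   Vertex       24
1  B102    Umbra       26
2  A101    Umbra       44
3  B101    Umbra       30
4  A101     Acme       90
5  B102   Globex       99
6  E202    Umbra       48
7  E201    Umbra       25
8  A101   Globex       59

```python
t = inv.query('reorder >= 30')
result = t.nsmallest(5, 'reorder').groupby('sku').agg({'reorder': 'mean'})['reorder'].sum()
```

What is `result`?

142.333333333

filter rows where reorder >= 30:
    sku supplier  reorder
2  A101    Umbra       44
3  B101    Umbra       30
4  A101     Acme       90
5  B102   Globex       99
6  E202    Umbra       48
8  A101   Globex       59
take 5 rows with smallest reorder:
    sku supplier  reorder
3  B101    Umbra       30
2  A101    Umbra       44
6  E202    Umbra       48
8  A101   Globex       59
4  A101     Acme       90
group by sku, mean of reorder:
        reorder
sku            
A101  64.333333
B101  30.000000
E202  48.000000
Taking the sum of column 'reorder' gives 142.333333333.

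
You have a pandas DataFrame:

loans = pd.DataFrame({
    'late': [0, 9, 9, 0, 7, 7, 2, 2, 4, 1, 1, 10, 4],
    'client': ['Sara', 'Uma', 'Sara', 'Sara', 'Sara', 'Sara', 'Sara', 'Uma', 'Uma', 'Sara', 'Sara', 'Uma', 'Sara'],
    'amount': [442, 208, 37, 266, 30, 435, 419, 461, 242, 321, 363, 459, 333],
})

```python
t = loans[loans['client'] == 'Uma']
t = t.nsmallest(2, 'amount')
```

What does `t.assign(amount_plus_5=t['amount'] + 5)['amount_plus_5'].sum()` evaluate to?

460

filter rows where client == 'Uma':
    late client  amount
1      9    Uma     208
7      2    Uma     461
8      4    Uma     242
11    10    Uma     459
take 2 rows with smallest amount:
   late client  amount
1     9    Uma     208
8     4    Uma     242
add column amount_plus_5 = t['amount'] + 5:
   late client  amount  amount_plus_5
1     9    Uma     208            213
8     4    Uma     242            247
Finally, sum of column 'amount_plus_5' = 460.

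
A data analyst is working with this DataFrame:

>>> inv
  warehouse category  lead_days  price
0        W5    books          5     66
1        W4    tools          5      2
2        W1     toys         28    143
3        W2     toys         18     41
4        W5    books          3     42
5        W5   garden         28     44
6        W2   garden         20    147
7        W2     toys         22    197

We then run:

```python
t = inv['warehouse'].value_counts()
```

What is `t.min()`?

value_counts of warehouse:
warehouse
W5    3
W2    3
W4    1
W1    1
Name: count, dtype: int64

1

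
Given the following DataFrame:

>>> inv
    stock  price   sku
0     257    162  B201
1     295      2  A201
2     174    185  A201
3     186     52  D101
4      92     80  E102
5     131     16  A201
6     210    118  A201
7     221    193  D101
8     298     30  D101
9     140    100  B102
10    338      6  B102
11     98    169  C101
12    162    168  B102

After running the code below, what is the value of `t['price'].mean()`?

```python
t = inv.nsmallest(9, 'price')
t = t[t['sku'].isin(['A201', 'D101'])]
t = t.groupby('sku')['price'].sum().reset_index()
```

take 9 rows with smallest price:
    stock  price   sku
1     295      2  A201
10    338      6  B102
5     131     16  A201
8     298     30  D101
3     186     52  D101
4      92     80  E102
9     140    100  B102
6     210    118  A201
0     257    162  B201
filter rows where sku in ['A201', 'D101']:
   stock  price   sku
1    295      2  A201
5    131     16  A201
8    298     30  D101
3    186     52  D101
6    210    118  A201
group by sku, sum of price:
sku
A201    136
D101     82
Name: price, dtype: int64
reset_index():
    sku  price
0  A201    136
1  D101     82
The mean of column 'price' is 109.0.

109.0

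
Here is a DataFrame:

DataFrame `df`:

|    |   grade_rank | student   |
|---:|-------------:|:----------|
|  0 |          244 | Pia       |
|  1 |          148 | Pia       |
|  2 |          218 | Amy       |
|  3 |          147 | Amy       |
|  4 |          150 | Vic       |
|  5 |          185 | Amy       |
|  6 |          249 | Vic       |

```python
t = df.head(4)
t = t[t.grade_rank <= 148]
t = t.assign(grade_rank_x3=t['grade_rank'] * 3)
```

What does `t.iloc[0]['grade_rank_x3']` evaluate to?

take first 4 rows:
   grade_rank student
0         244     Pia
1         148     Pia
2         218     Amy
3         147     Amy
filter rows where grade_rank <= 148:
   grade_rank student
1         148     Pia
3         147     Amy
add column grade_rank_x3 = t['grade_rank'] * 3:
   grade_rank student  grade_rank_x3
1         148     Pia            444
3         147     Amy            441
Finally, value at position 0, column 'grade_rank_x3' = 444.

444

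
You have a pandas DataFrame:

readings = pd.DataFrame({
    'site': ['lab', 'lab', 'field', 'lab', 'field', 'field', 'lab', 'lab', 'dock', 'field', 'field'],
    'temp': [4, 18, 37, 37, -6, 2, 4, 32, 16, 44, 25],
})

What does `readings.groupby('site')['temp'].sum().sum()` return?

213

group by site, sum of temp:
site
dock      16
field    102
lab       95
Name: temp, dtype: int64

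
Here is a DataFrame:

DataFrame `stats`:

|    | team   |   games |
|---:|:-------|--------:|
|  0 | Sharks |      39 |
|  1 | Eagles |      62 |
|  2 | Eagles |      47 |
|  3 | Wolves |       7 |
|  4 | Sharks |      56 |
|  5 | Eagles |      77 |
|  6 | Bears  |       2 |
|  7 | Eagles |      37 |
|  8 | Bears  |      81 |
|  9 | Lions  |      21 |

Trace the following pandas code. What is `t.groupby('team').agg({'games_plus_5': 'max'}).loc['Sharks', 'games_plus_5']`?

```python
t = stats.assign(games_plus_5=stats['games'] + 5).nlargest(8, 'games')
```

61

add column games_plus_5 = stats['games'] + 5:
     team  games  games_plus_5
0  Sharks     39            44
1  Eagles     62            67
2  Eagles     47            52
3  Wolves      7            12
4  Sharks     56            61
5  Eagles     77            82
6   Bears      2             7
7  Eagles     37            42
8   Bears     81            86
9   Lions     21            26
take 8 rows with largest games:
     team  games  games_plus_5
8   Bears     81            86
5  Eagles     77            82
1  Eagles     62            67
4  Sharks     56            61
2  Eagles     47            52
0  Sharks     39            44
7  Eagles     37            42
9   Lions     21            26
group by team, max of games_plus_5:
        games_plus_5
team                
Bears             86
Eagles            82
Lions             26
Sharks            61
Finally, value at row 'Sharks', column 'games_plus_5' = 61.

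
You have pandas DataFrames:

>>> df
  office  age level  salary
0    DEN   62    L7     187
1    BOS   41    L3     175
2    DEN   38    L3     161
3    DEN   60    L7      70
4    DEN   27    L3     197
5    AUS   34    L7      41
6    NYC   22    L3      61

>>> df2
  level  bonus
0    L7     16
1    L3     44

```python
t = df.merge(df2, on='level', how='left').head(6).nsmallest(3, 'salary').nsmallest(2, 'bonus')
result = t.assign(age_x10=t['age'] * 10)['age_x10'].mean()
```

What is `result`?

merge on 'level' (how='left') → 7 rows:
  office  age level  salary  bonus
0    DEN   62    L7     187     16
1    BOS   41    L3     175     44
2    DEN   38    L3     161     44
3    DEN   60    L7      70     16
4    DEN   27    L3     197     44
5    AUS   34    L7      41     16
6    NYC   22    L3      61     44
take first 6 rows:
  office  age level  salary  bonus
0    DEN   62    L7     187     16
1    BOS   41    L3     175     44
2    DEN   38    L3     161     44
3    DEN   60    L7      70     16
4    DEN   27    L3     197     44
5    AUS   34    L7      41     16
take 3 rows with smallest salary:
  office  age level  salary  bonus
5    AUS   34    L7      41     16
3    DEN   60    L7      70     16
2    DEN   38    L3     161     44
take 2 rows with smallest bonus:
  office  age level  salary  bonus
5    AUS   34    L7      41     16
3    DEN   60    L7      70     16
add column age_x10 = t['age'] * 10:
  office  age level  salary  bonus  age_x10
5    AUS   34    L7      41     16      340
3    DEN   60    L7      70     16      600
So mean() = 470.0.

470.0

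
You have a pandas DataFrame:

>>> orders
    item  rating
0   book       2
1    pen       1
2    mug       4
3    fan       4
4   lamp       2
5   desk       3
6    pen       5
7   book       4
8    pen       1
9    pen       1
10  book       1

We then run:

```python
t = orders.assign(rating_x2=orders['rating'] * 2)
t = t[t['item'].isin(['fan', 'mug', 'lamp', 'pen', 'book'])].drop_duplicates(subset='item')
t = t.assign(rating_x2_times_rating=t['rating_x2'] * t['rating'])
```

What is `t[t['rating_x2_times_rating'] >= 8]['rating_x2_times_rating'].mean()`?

add column rating_x2 = orders['rating'] * 2:
    item  rating  rating_x2
0   book       2          4
1    pen       1          2
2    mug       4          8
3    fan       4          8
4   lamp       2          4
5   desk       3          6
6    pen       5         10
7   book       4          8
8    pen       1          2
9    pen       1          2
10  book       1          2
filter rows where item in ['fan', 'mug', 'lamp', 'pen', 'book']:
    item  rating  rating_x2
0   book       2          4
1    pen       1          2
2    mug       4          8
3    fan       4          8
4   lamp       2          4
6    pen       5         10
7   book       4          8
8    pen       1          2
9    pen       1          2
10  book       1          2
drop duplicate item (keep=first):
   item  rating  rating_x2
0  book       2          4
1   pen       1          2
2   mug       4          8
3   fan       4          8
4  lamp       2          4
add column rating_x2_times_rating = t['rating_x2'] * t['rating']:
   item  rating  rating_x2  rating_x2_times_rating
0  book       2          4                       8
1   pen       1          2                       2
2   mug       4          8                      32
3   fan       4          8                      32
4  lamp       2          4                       8
filter rows where rating_x2_times_rating >= 8:
   item  rating  rating_x2  rating_x2_times_rating
0  book       2          4                       8
2   mug       4          8                      32
3   fan       4          8                      32
4  lamp       2          4                       8

20.0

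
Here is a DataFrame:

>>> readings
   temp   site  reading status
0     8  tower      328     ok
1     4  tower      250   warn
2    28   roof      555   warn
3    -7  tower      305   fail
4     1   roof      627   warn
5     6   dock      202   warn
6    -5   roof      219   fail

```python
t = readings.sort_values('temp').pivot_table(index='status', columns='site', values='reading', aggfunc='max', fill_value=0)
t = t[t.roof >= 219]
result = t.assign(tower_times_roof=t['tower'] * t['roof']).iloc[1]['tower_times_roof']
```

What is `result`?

156750

sort by temp:
   temp   site  reading status
3    -7  tower      305   fail
6    -5   roof      219   fail
4     1   roof      627   warn
1     4  tower      250   warn
5     6   dock      202   warn
0     8  tower      328     ok
2    28   roof      555   warn
pivot: rows=status, cols=site, max(reading):
site    dock  roof  tower
status                   
fail       0   219    305
ok         0     0    328
warn     202   627    250
filter rows where roof >= 219:
site    dock  roof  tower
status                   
fail       0   219    305
warn     202   627    250
add column tower_times_roof = t['tower'] * t['roof']:
site    dock  roof  tower  tower_times_roof
status                                     
fail       0   219    305             66795
warn     202   627    250            156750
Finally, value at position 1, column 'tower_times_roof' = 156750.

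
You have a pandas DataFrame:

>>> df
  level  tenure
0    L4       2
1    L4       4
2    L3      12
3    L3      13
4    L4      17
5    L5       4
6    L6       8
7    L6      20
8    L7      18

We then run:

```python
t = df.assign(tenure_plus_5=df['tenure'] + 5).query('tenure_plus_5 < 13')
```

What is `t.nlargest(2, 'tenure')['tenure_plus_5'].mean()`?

add column tenure_plus_5 = df['tenure'] + 5:
  level  tenure  tenure_plus_5
0    L4       2              7
1    L4       4              9
2    L3      12             17
3    L3      13             18
4    L4      17             22
5    L5       4              9
6    L6       8             13
7    L6      20             25
8    L7      18             23
filter rows where tenure_plus_5 < 13:
  level  tenure  tenure_plus_5
0    L4       2              7
1    L4       4              9
5    L5       4              9
take 2 rows with largest tenure:
  level  tenure  tenure_plus_5
1    L4       4              9
5    L5       4              9
Finally, mean of column 'tenure_plus_5' = 9.0.

9.0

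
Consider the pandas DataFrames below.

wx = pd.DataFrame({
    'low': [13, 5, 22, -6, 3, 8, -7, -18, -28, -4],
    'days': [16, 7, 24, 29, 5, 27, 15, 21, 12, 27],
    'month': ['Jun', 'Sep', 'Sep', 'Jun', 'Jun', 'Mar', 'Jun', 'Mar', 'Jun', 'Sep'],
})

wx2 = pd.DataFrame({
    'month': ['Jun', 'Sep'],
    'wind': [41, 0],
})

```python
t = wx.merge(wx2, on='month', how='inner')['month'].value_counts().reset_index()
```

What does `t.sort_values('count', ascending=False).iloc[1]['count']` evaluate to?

3

merge on 'month' (how='inner') → 8 rows:
   low  days month  wind
0   13    16   Jun    41
1    5     7   Sep     0
2   22    24   Sep     0
3   -6    29   Jun    41
4    3     5   Jun    41
5   -7    15   Jun    41
6  -28    12   Jun    41
7   -4    27   Sep     0
value_counts of month:
month
Jun    5
Sep    3
Name: count, dtype: int64
reset_index():
  month  count
0   Jun      5
1   Sep      3
sort by count descending:
  month  count
0   Jun      5
1   Sep      3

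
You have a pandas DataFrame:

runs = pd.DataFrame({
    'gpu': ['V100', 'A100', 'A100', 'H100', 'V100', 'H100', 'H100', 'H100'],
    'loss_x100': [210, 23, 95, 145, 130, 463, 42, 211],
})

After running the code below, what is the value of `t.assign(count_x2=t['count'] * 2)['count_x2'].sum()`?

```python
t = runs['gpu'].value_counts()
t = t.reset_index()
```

value_counts of gpu:
gpu
H100    4
V100    2
A100    2
Name: count, dtype: int64
reset_index():
    gpu  count
0  H100      4
1  V100      2
2  A100      2
add column count_x2 = t['count'] * 2:
    gpu  count  count_x2
0  H100      4         8
1  V100      2         4
2  A100      2         4
sum of column 'count_x2' → 16

16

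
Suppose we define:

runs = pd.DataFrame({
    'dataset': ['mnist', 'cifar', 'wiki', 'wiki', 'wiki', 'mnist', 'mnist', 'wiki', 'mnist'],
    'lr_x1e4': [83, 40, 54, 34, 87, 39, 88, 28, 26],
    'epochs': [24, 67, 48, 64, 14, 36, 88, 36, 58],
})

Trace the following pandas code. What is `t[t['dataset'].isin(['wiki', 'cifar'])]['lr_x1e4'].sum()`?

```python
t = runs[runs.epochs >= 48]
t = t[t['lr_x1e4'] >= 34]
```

filter rows where epochs >= 48:
  dataset  lr_x1e4  epochs
1   cifar       40      67
2    wiki       54      48
3    wiki       34      64
6   mnist       88      88
8   mnist       26      58
filter rows where lr_x1e4 >= 34:
  dataset  lr_x1e4  epochs
1   cifar       40      67
2    wiki       54      48
3    wiki       34      64
6   mnist       88      88
filter rows where dataset in ['wiki', 'cifar']:
  dataset  lr_x1e4  epochs
1   cifar       40      67
2    wiki       54      48
3    wiki       34      64
Reading off the sum of column 'lr_x1e4', we get 128.

128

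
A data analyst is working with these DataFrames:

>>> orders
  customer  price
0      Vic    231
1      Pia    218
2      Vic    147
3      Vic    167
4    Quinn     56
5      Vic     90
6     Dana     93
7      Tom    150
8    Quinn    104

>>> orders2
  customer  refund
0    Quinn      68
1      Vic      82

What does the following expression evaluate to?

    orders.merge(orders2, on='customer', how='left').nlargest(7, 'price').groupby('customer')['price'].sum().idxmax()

Vic

merge on 'customer' (how='left') → 9 rows:
  customer  price  refund
0      Vic    231    82.0
1      Pia    218     NaN
2      Vic    147    82.0
3      Vic    167    82.0
4    Quinn     56    68.0
5      Vic     90    82.0
6     Dana     93     NaN
7      Tom    150     NaN
8    Quinn    104    68.0
take 7 rows with largest price:
  customer  price  refund
0      Vic    231    82.0
1      Pia    218     NaN
3      Vic    167    82.0
7      Tom    150     NaN
2      Vic    147    82.0
8    Quinn    104    68.0
6     Dana     93     NaN
group by customer, sum of price:
customer
Dana      93
Pia      218
Quinn    104
Tom      150
Vic      545
Name: price, dtype: int64
Reading off the label with the largest value, we get Vic.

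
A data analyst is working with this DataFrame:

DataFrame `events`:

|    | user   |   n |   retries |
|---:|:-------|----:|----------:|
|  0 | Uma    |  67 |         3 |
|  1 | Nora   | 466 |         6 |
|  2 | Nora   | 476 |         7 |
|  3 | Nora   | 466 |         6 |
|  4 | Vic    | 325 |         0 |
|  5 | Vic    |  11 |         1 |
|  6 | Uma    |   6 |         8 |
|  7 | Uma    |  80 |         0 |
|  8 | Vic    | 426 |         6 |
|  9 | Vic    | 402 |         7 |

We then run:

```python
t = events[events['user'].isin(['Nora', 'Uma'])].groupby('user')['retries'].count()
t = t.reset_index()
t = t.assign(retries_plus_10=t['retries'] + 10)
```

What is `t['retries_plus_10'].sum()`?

filter rows where user in ['Nora', 'Uma']:
   user    n  retries
0   Uma   67        3
1  Nora  466        6
2  Nora  476        7
3  Nora  466        6
6   Uma    6        8
7   Uma   80        0
group by user, count of retries:
user
Nora    3
Uma     3
Name: retries, dtype: int64
reset_index():
   user  retries
0  Nora        3
1   Uma        3
add column retries_plus_10 = t['retries'] + 10:
   user  retries  retries_plus_10
0  Nora        3               13
1   Uma        3               13
Finally, sum of column 'retries_plus_10' = 26.

26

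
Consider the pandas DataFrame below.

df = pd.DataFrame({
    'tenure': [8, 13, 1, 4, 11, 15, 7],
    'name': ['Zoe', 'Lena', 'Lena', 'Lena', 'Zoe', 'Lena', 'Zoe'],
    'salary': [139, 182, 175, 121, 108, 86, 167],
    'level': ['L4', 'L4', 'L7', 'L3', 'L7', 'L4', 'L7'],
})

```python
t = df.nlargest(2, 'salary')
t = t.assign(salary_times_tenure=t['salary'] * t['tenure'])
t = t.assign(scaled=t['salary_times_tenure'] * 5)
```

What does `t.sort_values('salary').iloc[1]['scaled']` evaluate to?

take 2 rows with largest salary:
   tenure  name  salary level
1      13  Lena     182    L4
2       1  Lena     175    L7
add column salary_times_tenure = t['salary'] * t['tenure']:
   tenure  name  salary level  salary_times_tenure
1      13  Lena     182    L4                 2366
2       1  Lena     175    L7                  175
add column scaled = t['salary_times_tenure'] * 5:
   tenure  name  salary level  salary_times_tenure  scaled
1      13  Lena     182    L4                 2366   11830
2       1  Lena     175    L7                  175     875
sort by salary:
   tenure  name  salary level  salary_times_tenure  scaled
2       1  Lena     175    L7                  175     875
1      13  Lena     182    L4                 2366   11830
Hence 11830.

11830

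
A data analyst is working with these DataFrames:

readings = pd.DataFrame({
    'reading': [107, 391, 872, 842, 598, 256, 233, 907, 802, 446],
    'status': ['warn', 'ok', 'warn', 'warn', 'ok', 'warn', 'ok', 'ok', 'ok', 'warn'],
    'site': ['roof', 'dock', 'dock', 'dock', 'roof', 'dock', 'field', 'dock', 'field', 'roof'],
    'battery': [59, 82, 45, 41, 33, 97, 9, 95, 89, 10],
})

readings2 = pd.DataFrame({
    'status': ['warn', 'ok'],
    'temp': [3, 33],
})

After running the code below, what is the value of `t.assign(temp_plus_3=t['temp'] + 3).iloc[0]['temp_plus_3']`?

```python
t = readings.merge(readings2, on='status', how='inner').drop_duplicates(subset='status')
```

6

merge on 'status' (how='inner') → 10 rows:
   reading status   site  battery  temp
0      107   warn   roof       59     3
1      391     ok   dock       82    33
2      872   warn   dock       45     3
3      842   warn   dock       41     3
4      598     ok   roof       33    33
5      256   warn   dock       97     3
6      233     ok  field        9    33
7      907     ok   dock       95    33
8      802     ok  field       89    33
9      446   warn   roof       10     3
drop duplicate status (keep=first):
   reading status  site  battery  temp
0      107   warn  roof       59     3
1      391     ok  dock       82    33
add column temp_plus_3 = t['temp'] + 3:
   reading status  site  battery  temp  temp_plus_3
0      107   warn  roof       59     3            6
1      391     ok  dock       82    33           36
Hence 6.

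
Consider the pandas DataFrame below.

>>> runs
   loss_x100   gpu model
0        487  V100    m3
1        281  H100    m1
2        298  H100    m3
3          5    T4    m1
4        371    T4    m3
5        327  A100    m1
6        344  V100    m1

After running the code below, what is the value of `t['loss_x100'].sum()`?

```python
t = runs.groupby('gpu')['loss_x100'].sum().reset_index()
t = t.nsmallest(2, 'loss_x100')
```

703

group by gpu, sum of loss_x100:
gpu
A100    327
H100    579
T4      376
V100    831
Name: loss_x100, dtype: int64
reset_index():
    gpu  loss_x100
0  A100        327
1  H100        579
2    T4        376
3  V100        831
take 2 rows with smallest loss_x100:
    gpu  loss_x100
0  A100        327
2    T4        376
sum of column 'loss_x100' → 703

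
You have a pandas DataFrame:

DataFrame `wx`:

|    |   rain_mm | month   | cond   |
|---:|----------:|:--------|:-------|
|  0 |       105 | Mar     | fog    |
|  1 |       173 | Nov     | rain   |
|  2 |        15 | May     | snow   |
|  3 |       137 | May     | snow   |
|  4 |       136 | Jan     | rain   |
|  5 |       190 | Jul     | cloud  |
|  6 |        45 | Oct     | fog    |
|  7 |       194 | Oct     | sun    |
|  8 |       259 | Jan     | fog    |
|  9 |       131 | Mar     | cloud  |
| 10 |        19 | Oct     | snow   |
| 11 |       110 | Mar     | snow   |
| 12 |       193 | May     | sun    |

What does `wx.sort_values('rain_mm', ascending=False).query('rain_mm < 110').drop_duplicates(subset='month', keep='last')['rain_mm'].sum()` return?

139

sort by rain_mm descending:
    rain_mm month   cond
8       259   Jan    fog
7       194   Oct    sun
12      193   May    sun
5       190   Jul  cloud
1       173   Nov   rain
3       137   May   snow
4       136   Jan   rain
9       131   Mar  cloud
11      110   Mar   snow
0       105   Mar    fog
6        45   Oct    fog
10       19   Oct   snow
2        15   May   snow
filter rows where rain_mm < 110:
    rain_mm month  cond
0       105   Mar   fog
6        45   Oct   fog
10       19   Oct  snow
2        15   May  snow
drop duplicate month (keep=last):
    rain_mm month  cond
0       105   Mar   fog
10       19   Oct  snow
2        15   May  snow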